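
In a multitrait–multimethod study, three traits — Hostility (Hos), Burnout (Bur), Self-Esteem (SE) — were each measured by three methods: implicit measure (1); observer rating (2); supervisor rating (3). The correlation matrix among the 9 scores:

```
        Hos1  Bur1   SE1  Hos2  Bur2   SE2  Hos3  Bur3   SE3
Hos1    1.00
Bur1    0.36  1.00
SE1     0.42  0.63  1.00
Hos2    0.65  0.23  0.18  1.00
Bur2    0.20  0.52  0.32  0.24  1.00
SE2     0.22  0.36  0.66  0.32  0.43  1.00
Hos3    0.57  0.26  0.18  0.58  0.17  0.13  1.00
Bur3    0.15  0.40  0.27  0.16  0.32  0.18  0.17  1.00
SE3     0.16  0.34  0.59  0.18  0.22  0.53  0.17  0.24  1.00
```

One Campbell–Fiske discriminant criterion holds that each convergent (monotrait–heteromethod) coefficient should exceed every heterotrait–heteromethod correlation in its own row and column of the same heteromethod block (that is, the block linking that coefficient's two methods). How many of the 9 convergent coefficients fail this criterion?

Each convergent coefficient versus the relevant comparison correlations:
Hos (methods 1·2): 0.65 vs {0.20, 0.23, 0.22, 0.18} → pass.
Hos (methods 1·3): 0.57 vs {0.15, 0.26, 0.16, 0.18} → pass.
Hos (methods 2·3): 0.58 vs {0.16, 0.17, 0.18, 0.13} → pass.
Bur (methods 1·2): 0.52 vs {0.23, 0.20, 0.36, 0.32} → pass.
Bur (methods 1·3): 0.40 vs {0.26, 0.15, 0.34, 0.27} → pass.
Bur (methods 2·3): 0.32 vs {0.17, 0.16, 0.22, 0.18} → pass.
SE (methods 1·2): 0.66 vs {0.18, 0.22, 0.32, 0.36} → pass.
SE (methods 1·3): 0.59 vs {0.18, 0.16, 0.27, 0.34} → pass.
SE (methods 2·3): 0.53 vs {0.13, 0.18, 0.18, 0.22} → pass.
0 of 9 fail.

0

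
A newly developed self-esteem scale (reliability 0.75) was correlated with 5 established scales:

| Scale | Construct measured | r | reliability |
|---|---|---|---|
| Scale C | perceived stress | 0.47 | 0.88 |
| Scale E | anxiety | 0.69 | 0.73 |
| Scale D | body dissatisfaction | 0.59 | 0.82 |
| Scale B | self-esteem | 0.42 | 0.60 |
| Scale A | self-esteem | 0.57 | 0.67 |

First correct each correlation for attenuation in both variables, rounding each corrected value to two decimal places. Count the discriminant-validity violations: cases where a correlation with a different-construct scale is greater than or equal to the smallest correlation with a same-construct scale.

Disattenuated r (r / √(r_scale · r_new)):
  Scale C (disc): 0.47 / √(0.88·0.75) = 0.58
  Scale E (disc): 0.69 / √(0.73·0.75) = 0.93
  Scale D (disc): 0.59 / √(0.82·0.75) = 0.75
  Scale B (conv): 0.42 / √(0.60·0.75) = 0.63
  Scale A (conv): 0.57 / √(0.67·0.75) = 0.80
Smallest convergent = 0.63. Discriminant values: 0.58, 0.93, 0.75; count ≥ 0.63 → 2.

2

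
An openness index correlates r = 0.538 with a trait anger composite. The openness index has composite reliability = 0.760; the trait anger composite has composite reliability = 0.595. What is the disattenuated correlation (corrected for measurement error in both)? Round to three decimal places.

0.800

r_true = r_obs / √(r_xx · r_yy) = 0.538 / √(0.760 × 0.595) = 0.538 / √0.452200 = 0.538 / 0.6725 ≈ 0.800.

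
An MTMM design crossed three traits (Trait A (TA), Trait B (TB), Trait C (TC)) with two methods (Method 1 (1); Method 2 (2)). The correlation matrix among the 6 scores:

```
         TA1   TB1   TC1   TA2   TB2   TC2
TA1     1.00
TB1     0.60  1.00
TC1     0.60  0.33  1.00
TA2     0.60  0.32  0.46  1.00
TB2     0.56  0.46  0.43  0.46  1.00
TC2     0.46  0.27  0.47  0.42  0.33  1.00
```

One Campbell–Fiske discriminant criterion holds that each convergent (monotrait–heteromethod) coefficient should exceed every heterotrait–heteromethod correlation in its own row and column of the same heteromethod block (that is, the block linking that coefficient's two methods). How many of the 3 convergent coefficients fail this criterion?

1

Convergent coefficients and their comparison sets:
TA (methods 1·2): 0.60 vs {0.56, 0.32, 0.46, 0.46} → pass.
TB (methods 1·2): 0.46 vs {0.32, 0.56, 0.27, 0.43} → fail.
TC (methods 1·2): 0.47 vs {0.46, 0.46, 0.43, 0.27} → pass.
1 of 3 fail.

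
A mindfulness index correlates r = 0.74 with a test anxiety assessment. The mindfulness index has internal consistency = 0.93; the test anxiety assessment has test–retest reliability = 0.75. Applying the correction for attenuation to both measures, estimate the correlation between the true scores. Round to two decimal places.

r_true = r_obs / √(r_xx · r_yy) = 0.74 / √(0.93 × 0.75) = 0.74 / √0.6975 = 0.74 / 0.8352 ≈ 0.89.

0.89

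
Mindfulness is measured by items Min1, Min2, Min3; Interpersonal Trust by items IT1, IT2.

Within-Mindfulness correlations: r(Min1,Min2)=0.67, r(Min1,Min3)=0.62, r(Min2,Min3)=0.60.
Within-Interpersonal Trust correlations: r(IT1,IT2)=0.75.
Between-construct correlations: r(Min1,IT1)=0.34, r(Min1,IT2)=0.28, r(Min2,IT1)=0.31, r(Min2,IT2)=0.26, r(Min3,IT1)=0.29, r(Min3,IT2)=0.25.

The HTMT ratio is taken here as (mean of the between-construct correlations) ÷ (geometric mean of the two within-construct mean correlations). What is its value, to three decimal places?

0.419

Mean between = 1.73/6 = 0.2883.
Mean within-Min = 1.89/3 = 0.6300; mean within-IT = 0.75/1 = 0.7500.
Geometric mean = √(0.6300 × 0.7500) = 0.6874.
HTMT = 0.2883 / 0.6874 = 0.419.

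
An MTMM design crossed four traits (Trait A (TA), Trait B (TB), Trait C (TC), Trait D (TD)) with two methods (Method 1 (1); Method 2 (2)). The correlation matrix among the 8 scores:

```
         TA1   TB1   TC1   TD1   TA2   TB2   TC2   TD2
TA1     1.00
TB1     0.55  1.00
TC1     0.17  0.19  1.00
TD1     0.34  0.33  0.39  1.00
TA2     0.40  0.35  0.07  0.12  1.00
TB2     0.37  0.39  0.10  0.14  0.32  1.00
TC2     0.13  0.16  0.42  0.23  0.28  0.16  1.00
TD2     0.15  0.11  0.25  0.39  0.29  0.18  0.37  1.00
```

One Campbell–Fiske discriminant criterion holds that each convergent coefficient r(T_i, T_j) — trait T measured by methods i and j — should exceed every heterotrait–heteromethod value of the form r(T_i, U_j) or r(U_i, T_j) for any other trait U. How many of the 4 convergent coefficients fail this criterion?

0

Convergent coefficients and their comparison sets:
TA (methods 1·2): 0.40 vs {0.37, 0.35, 0.13, 0.07, 0.15, 0.12} → pass.
TB (methods 1·2): 0.39 vs {0.35, 0.37, 0.16, 0.10, 0.11, 0.14} → pass.
TC (methods 1·2): 0.42 vs {0.07, 0.13, 0.10, 0.16, 0.25, 0.23} → pass.
TD (methods 1·2): 0.39 vs {0.12, 0.15, 0.14, 0.11, 0.23, 0.25} → pass.
0 of 4 fail.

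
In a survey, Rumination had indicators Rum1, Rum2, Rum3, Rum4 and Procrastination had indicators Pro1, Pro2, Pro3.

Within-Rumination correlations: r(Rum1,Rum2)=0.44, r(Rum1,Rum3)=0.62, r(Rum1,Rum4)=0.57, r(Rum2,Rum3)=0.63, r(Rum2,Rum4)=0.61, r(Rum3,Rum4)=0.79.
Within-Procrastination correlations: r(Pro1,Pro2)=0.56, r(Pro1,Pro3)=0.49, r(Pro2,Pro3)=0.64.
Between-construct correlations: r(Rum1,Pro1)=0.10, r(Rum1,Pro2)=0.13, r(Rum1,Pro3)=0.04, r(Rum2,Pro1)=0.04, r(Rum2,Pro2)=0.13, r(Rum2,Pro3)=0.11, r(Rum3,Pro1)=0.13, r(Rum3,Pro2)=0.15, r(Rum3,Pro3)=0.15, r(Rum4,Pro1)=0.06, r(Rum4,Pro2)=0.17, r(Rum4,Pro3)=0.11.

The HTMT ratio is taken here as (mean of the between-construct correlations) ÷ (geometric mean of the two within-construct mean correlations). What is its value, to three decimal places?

Mean between = 1.32/12 = 0.1100.
Mean within-Rum = 3.66/6 = 0.6100; mean within-Pro = 1.69/3 = 0.5633.
Geometric mean = √(0.6100 × 0.5633) = 0.5862.
HTMT = 0.1100 / 0.5862 = 0.188.

0.188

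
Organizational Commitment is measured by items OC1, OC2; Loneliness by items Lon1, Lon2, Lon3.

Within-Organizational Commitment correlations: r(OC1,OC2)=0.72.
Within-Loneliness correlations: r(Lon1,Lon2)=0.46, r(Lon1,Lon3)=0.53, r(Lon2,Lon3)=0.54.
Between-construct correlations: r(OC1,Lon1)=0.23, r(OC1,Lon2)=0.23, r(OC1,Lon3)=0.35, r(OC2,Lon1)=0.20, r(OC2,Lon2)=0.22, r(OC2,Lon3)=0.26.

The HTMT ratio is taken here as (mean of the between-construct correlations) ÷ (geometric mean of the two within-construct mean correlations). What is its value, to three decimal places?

Between-construct mean = 1.49/6 = 0.2483.
Mean within-OC = 0.72/1 = 0.7200; mean within-Lon = 1.53/3 = 0.5100.
Geometric mean = √(0.7200 × 0.5100) = 0.6060.
HTMT = 0.2483 / 0.6060 = 0.410.

0.410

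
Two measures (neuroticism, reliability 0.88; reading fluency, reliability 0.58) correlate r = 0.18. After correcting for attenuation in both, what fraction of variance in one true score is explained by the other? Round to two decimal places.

Disattenuated r = 0.18 / √(0.88 × 0.58) = 0.18 / 0.7144 = 0.2520.
Shared true-score variance = 0.2520² = 0.0635 ≈ 0.06.

0.06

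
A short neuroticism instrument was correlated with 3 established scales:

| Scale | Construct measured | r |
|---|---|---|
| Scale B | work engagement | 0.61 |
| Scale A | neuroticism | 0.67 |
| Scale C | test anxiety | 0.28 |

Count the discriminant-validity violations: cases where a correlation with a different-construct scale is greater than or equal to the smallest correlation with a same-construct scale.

Convergent (same construct = neuroticism): Scale A.
Smallest convergent = 0.67. Discriminant values: 0.61, 0.28; count ≥ 0.67 → 0.

0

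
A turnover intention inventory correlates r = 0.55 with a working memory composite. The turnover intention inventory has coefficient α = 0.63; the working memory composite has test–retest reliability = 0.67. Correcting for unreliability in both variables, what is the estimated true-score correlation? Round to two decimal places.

r_true = r_obs / √(r_xx · r_yy) = 0.55 / √(0.63 × 0.67) = 0.55 / √0.4221 = 0.55 / 0.6497 ≈ 0.85.

0.85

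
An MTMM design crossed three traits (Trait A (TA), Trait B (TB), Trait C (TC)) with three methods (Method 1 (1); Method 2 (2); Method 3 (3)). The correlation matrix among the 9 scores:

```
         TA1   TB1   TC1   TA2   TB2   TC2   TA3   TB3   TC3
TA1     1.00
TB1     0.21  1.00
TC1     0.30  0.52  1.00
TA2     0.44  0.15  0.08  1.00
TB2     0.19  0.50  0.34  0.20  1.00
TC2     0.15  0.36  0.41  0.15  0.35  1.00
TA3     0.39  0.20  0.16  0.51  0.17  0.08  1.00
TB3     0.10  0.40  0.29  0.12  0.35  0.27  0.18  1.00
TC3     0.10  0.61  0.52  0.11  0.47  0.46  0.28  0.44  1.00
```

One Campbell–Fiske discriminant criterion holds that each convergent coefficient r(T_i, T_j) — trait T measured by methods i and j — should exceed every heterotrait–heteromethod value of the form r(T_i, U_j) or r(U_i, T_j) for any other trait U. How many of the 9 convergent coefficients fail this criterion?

Each convergent coefficient versus the relevant comparison correlations:
TA (methods 1·2): 0.44 vs {0.19, 0.15, 0.15, 0.08} → pass.
TA (methods 1·3): 0.39 vs {0.10, 0.20, 0.10, 0.16} → pass.
TA (methods 2·3): 0.51 vs {0.12, 0.17, 0.11, 0.08} → pass.
TB (methods 1·2): 0.50 vs {0.15, 0.19, 0.36, 0.34} → pass.
TB (methods 1·3): 0.40 vs {0.20, 0.10, 0.61, 0.29} → fail.
TB (methods 2·3): 0.35 vs {0.17, 0.12, 0.47, 0.27} → fail.
TC (methods 1·2): 0.41 vs {0.08, 0.15, 0.34, 0.36} → pass.
TC (methods 1·3): 0.52 vs {0.16, 0.10, 0.29, 0.61} → fail.
TC (methods 2·3): 0.46 vs {0.08, 0.11, 0.27, 0.47} → fail.
4 of 9 fail.

4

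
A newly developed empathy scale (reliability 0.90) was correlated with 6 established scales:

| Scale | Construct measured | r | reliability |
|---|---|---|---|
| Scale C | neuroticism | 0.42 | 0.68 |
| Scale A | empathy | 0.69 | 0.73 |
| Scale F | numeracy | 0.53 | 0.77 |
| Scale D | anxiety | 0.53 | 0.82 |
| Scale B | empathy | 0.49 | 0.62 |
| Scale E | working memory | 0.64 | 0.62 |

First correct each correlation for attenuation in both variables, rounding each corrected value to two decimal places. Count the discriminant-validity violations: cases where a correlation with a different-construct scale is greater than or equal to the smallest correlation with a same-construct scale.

1

Disattenuated r (r / √(r_scale · r_new)):
  Scale C (disc): 0.42 / √(0.68·0.90) = 0.54
  Scale A (conv): 0.69 / √(0.73·0.90) = 0.85
  Scale F (disc): 0.53 / √(0.77·0.90) = 0.64
  Scale D (disc): 0.53 / √(0.82·0.90) = 0.62
  Scale B (conv): 0.49 / √(0.62·0.90) = 0.66
  Scale E (disc): 0.64 / √(0.62·0.90) = 0.86
Smallest convergent = 0.66. Discriminant values: 0.54, 0.64, 0.62, 0.86; count ≥ 0.66 → 1.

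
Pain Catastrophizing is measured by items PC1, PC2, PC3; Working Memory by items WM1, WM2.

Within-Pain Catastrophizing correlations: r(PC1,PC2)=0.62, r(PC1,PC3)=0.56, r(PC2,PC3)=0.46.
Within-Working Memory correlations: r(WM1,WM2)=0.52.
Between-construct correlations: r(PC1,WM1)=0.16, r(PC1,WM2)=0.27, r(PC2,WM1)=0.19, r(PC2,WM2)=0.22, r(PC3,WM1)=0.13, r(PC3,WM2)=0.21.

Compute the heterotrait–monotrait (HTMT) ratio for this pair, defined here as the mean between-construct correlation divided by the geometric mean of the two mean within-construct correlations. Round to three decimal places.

Between-construct mean = 1.18/6 = 0.1967.
Mean within-PC = 1.64/3 = 0.5467; mean within-WM = 0.52/1 = 0.5200.
Geometric mean = √(0.5467 × 0.5200) = 0.5332.
HTMT = 0.1967 / 0.5332 = 0.369.

0.369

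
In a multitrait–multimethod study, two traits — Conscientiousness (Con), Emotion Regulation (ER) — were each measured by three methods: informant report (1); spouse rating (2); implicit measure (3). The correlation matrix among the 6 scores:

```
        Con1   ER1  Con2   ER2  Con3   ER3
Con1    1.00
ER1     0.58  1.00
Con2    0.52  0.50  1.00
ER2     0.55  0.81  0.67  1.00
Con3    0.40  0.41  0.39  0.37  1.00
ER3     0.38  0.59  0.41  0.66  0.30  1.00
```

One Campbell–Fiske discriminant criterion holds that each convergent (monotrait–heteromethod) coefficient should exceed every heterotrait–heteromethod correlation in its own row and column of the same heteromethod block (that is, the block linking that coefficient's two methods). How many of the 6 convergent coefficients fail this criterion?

Each convergent coefficient versus the relevant comparison correlations:
Con (methods 1·2): 0.52 vs {0.55, 0.50} → fail.
Con (methods 1·3): 0.40 vs {0.38, 0.41} → fail.
Con (methods 2·3): 0.39 vs {0.41, 0.37} → fail.
ER (methods 1·2): 0.81 vs {0.50, 0.55} → pass.
ER (methods 1·3): 0.59 vs {0.41, 0.38} → pass.
ER (methods 2·3): 0.66 vs {0.37, 0.41} → pass.
3 of 6 fail.

3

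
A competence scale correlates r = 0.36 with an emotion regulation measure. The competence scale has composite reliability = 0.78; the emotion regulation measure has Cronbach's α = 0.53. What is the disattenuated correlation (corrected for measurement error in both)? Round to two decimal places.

0.56

r_true = r_obs / √(r_xx · r_yy) = 0.36 / √(0.78 × 0.53) = 0.36 / √0.4134 = 0.36 / 0.6430 ≈ 0.56.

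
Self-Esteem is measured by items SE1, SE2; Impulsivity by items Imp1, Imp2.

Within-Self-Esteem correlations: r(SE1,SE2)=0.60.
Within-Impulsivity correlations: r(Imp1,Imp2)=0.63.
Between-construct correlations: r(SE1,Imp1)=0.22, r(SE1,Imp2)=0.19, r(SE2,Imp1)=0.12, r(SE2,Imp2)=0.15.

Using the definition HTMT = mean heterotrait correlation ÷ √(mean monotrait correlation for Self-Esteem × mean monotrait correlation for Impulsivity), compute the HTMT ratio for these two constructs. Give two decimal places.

Mean between = 0.68/4 = 0.1700.
Mean within-SE = 0.60/1 = 0.6000; mean within-Imp = 0.63/1 = 0.6300.
Geometric mean = √(0.6000 × 0.6300) = 0.6148.
HTMT = 0.1700 / 0.6148 = 0.28.

0.28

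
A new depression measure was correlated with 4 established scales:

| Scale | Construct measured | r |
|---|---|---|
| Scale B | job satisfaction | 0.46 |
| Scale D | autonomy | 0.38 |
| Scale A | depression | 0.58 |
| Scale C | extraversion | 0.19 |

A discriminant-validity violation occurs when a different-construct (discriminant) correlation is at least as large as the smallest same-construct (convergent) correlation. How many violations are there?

Convergent (same construct = depression): Scale A.
Smallest convergent = 0.58. Discriminant values: 0.46, 0.38, 0.19; count ≥ 0.58 → 0.

0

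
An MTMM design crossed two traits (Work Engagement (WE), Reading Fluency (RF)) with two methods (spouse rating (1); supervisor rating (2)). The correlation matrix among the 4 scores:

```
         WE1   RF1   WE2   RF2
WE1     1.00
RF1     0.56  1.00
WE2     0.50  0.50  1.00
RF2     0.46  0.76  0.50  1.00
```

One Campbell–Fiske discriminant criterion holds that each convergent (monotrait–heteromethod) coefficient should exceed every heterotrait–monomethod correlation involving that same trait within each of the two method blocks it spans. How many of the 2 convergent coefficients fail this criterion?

Each convergent coefficient versus the relevant comparison correlations:
WE (methods 1·2): 0.50 vs {0.56, 0.50} → fail.
RF (methods 1·2): 0.76 vs {0.56, 0.50} → pass.
1 of 2 fail.

1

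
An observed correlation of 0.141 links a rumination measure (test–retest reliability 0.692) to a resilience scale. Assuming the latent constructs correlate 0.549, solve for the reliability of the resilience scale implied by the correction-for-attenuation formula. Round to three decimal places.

r_true = r_obs / √(r_xx · r_yy) ⇒ 0.549 = 0.141 / √(0.692 · r_yy).
√(0.692 · r_yy) = 0.141 / 0.549 = 0.2568; 0.692 · r_yy = 0.0659; r_yy = 0.0659 / 0.692 ≈ 0.095.

0.095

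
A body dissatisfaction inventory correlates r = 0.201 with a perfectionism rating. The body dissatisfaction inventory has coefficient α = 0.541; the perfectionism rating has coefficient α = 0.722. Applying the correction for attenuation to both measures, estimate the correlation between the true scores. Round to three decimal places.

r_true = r_obs / √(r_xx · r_yy) = 0.201 / √(0.541 × 0.722) = 0.201 / √0.390602 = 0.201 / 0.6250 ≈ 0.322.

0.322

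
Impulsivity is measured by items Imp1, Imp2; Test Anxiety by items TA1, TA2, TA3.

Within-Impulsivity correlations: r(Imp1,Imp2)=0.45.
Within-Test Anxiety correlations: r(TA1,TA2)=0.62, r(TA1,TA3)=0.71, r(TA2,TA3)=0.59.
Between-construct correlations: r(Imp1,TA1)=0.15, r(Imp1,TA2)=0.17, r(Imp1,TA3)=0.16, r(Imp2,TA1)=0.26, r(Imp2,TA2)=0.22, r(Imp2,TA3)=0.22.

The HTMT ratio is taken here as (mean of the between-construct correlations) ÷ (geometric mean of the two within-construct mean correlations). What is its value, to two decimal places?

Between-construct mean = 1.18/6 = 0.1967.
Mean within-Imp = 0.45/1 = 0.4500; mean within-TA = 1.92/3 = 0.6400.
Geometric mean = √(0.4500 × 0.6400) = 0.5367.
HTMT = 0.1967 / 0.5367 = 0.37.

0.37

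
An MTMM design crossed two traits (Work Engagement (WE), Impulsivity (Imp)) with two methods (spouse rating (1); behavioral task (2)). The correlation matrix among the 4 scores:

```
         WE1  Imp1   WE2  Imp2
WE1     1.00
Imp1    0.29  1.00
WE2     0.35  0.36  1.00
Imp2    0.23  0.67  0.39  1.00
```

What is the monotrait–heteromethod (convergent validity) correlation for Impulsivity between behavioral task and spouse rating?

Same trait (Imp), different methods: r(Imp2, Imp1) = 0.67.

0.67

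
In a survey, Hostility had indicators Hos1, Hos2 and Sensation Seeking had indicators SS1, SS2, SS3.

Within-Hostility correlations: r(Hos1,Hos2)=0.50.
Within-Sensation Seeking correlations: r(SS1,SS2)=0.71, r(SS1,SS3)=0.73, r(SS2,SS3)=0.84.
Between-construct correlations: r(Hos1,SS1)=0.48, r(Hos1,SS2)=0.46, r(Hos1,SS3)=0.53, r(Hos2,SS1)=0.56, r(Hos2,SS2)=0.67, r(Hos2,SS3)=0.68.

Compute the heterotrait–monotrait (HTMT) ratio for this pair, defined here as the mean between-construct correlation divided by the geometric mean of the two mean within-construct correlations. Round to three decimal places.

Between-construct mean = 3.38/6 = 0.5633.
Mean within-Hos = 0.50/1 = 0.5000; mean within-SS = 2.28/3 = 0.7600.
Geometric mean = √(0.5000 × 0.7600) = 0.6164.
HTMT = 0.5633 / 0.6164 = 0.914.

0.914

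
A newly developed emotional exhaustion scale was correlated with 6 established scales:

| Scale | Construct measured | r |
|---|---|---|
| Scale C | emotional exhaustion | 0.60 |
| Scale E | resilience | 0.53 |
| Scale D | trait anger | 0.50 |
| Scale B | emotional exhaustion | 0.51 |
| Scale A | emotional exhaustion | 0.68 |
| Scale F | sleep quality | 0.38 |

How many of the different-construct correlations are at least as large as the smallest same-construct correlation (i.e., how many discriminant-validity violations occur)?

1

Convergent (same construct = emotional exhaustion): Scale C, Scale B, Scale A.
Smallest convergent = 0.51. Discriminant values: 0.53, 0.50, 0.38; count ≥ 0.51 → 1.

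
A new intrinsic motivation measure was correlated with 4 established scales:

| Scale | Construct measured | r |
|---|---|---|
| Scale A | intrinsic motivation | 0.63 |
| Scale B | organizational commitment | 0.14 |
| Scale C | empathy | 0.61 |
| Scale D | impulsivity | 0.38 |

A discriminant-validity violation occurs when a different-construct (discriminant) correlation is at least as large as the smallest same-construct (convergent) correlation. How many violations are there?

Convergent (same construct = intrinsic motivation): Scale A.
Smallest convergent = 0.63. Discriminant values: 0.14, 0.61, 0.38; count ≥ 0.63 → 0.

0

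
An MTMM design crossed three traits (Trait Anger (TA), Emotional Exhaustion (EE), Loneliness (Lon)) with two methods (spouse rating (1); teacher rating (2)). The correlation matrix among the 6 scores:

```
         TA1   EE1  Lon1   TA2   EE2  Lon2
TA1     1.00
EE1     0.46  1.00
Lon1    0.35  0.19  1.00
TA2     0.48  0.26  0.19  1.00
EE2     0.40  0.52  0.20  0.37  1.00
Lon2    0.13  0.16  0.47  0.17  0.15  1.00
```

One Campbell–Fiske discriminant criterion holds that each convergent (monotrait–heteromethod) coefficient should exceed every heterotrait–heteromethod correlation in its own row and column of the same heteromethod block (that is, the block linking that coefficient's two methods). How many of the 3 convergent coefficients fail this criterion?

Checking each validity diagonal entry against its comparison values:
TA (methods 1·2): 0.48 vs {0.40, 0.26, 0.13, 0.19} → pass.
EE (methods 1·2): 0.52 vs {0.26, 0.40, 0.16, 0.20} → pass.
Lon (methods 1·2): 0.47 vs {0.19, 0.13, 0.20, 0.16} → pass.
0 of 3 fail.

0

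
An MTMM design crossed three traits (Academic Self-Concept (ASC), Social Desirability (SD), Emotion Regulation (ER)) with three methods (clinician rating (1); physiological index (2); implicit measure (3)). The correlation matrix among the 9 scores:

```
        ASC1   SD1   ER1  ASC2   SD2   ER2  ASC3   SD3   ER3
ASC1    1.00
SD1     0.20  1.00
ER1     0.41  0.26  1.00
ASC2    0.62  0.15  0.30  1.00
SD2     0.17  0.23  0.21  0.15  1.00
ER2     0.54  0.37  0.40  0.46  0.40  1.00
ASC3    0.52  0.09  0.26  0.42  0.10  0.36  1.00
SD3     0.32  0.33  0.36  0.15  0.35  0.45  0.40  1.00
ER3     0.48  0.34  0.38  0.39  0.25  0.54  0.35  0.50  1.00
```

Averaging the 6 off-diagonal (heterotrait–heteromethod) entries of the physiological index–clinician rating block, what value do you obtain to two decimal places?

0.29

HTHM values (method 2 × method 1): 0.15, 0.30, 0.17, 0.21, 0.54, 0.37; mean = 1.74/6 = 0.29.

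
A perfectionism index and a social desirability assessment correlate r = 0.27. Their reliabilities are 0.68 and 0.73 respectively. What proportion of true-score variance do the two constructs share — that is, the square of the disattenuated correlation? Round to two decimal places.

Disattenuated r = 0.27 / √(0.68 × 0.73) = 0.27 / 0.7046 = 0.3832.
Shared true-score variance = 0.3832² = 0.1468 ≈ 0.15.

0.15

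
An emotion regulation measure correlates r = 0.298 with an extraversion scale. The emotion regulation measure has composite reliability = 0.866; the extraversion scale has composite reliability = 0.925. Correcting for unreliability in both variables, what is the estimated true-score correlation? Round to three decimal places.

0.333

r_true = r_obs / √(r_xx · r_yy) = 0.298 / √(0.866 × 0.925) = 0.298 / √0.801050 = 0.298 / 0.8950 ≈ 0.333.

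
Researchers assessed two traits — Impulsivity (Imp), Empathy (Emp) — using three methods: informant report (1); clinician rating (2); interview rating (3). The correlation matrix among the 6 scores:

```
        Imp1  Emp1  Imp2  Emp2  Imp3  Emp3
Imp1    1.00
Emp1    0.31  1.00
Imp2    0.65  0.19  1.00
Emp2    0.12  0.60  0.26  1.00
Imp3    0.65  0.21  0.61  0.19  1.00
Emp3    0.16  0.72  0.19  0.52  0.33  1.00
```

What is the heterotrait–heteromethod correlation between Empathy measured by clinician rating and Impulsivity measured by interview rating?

Different traits and methods: r(Emp2, Imp3) = 0.19.

0.19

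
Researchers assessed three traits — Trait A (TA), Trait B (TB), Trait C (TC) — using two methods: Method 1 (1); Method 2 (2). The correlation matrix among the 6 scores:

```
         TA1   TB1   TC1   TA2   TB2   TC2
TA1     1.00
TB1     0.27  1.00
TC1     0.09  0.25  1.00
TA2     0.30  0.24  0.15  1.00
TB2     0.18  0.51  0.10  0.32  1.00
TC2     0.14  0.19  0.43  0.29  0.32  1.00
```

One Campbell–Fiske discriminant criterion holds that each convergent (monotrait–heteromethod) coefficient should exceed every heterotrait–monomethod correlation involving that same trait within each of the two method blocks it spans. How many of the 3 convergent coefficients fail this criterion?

1

Checking each validity diagonal entry against its comparison values:
TA (methods 1·2): 0.30 vs {0.27, 0.32, 0.09, 0.29} → fail.
TB (methods 1·2): 0.51 vs {0.27, 0.32, 0.25, 0.32} → pass.
TC (methods 1·2): 0.43 vs {0.09, 0.29, 0.25, 0.32} → pass.
1 of 3 fail.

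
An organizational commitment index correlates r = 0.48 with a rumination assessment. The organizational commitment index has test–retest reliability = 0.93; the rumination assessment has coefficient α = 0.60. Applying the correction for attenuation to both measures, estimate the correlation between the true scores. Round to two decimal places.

0.64

r_true = r_obs / √(r_xx · r_yy) = 0.48 / √(0.93 × 0.60) = 0.48 / √0.5580 = 0.48 / 0.7470 ≈ 0.64.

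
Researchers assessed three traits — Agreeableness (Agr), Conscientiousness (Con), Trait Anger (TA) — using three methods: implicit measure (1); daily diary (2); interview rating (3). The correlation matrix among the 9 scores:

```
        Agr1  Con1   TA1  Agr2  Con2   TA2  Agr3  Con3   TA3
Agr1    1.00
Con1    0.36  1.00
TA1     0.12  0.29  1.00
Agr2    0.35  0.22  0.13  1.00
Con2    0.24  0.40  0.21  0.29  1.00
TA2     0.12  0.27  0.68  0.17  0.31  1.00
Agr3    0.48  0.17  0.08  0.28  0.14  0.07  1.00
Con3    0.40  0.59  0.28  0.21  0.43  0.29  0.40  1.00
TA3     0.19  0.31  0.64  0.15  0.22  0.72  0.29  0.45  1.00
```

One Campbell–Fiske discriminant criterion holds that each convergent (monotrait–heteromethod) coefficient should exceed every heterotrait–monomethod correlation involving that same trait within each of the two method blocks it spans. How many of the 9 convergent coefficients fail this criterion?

3

Convergent coefficients and their comparison sets:
Agr (methods 1·2): 0.35 vs {0.36, 0.29, 0.12, 0.17} → fail.
Agr (methods 1·3): 0.48 vs {0.36, 0.40, 0.12, 0.29} → pass.
Agr (methods 2·3): 0.28 vs {0.29, 0.40, 0.17, 0.29} → fail.
Con (methods 1·2): 0.40 vs {0.36, 0.29, 0.29, 0.31} → pass.
Con (methods 1·3): 0.59 vs {0.36, 0.40, 0.29, 0.45} → pass.
Con (methods 2·3): 0.43 vs {0.29, 0.40, 0.31, 0.45} → fail.
TA (methods 1·2): 0.68 vs {0.12, 0.17, 0.29, 0.31} → pass.
TA (methods 1·3): 0.64 vs {0.12, 0.29, 0.29, 0.45} → pass.
TA (methods 2·3): 0.72 vs {0.17, 0.29, 0.31, 0.45} → pass.
3 of 9 fail.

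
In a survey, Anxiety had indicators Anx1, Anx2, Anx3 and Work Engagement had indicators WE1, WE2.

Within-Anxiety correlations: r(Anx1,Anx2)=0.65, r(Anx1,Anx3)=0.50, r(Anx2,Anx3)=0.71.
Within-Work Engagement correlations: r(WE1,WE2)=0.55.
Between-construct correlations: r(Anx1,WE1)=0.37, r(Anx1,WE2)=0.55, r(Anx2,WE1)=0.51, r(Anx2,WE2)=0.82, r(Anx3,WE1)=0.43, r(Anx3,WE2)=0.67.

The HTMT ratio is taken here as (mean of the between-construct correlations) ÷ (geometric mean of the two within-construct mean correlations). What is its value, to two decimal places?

Mean between = 3.35/6 = 0.5583.
Mean within-Anx = 1.86/3 = 0.6200; mean within-WE = 0.55/1 = 0.5500.
Geometric mean = √(0.6200 × 0.5500) = 0.5840.
HTMT = 0.5583 / 0.5840 = 0.96.

0.96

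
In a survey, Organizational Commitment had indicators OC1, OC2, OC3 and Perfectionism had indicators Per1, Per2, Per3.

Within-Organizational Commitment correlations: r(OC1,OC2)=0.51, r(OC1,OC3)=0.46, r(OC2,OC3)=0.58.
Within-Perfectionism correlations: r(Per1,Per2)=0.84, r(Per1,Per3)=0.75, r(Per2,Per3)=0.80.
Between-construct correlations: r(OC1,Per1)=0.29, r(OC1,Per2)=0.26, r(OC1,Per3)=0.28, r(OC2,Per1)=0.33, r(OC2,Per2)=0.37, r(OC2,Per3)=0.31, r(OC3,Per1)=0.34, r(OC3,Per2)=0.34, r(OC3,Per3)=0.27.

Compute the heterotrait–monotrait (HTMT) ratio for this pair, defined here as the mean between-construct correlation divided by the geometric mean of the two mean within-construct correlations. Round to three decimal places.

Mean between = 2.79/9 = 0.3100.
Mean within-OC = 1.55/3 = 0.5167; mean within-Per = 2.39/3 = 0.7967.
Geometric mean = √(0.5167 × 0.7967) = 0.6416.
HTMT = 0.3100 / 0.6416 = 0.483.

0.483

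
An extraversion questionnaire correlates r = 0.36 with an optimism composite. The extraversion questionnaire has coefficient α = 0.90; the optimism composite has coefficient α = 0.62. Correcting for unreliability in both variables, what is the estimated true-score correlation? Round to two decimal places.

r_true = r_obs / √(r_xx · r_yy) = 0.36 / √(0.90 × 0.62) = 0.36 / √0.5580 = 0.36 / 0.7470 ≈ 0.48.

0.48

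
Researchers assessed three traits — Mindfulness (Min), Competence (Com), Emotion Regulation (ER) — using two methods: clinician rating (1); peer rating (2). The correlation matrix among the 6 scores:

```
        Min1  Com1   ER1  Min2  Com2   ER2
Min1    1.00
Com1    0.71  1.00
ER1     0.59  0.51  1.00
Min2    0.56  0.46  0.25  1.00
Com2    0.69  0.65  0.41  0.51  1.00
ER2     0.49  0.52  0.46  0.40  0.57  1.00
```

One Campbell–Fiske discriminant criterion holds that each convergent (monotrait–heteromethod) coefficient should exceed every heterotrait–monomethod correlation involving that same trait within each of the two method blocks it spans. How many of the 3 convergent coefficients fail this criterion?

Checking each validity diagonal entry against its comparison values:
Min (methods 1·2): 0.56 vs {0.71, 0.51, 0.59, 0.40} → fail.
Com (methods 1·2): 0.65 vs {0.71, 0.51, 0.51, 0.57} → fail.
ER (methods 1·2): 0.46 vs {0.59, 0.40, 0.51, 0.57} → fail.
3 of 3 fail.

3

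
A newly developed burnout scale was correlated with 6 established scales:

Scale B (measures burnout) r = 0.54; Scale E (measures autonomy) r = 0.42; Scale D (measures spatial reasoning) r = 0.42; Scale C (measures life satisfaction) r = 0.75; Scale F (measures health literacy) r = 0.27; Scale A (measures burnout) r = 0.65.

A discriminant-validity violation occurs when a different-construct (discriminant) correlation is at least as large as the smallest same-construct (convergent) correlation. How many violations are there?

1

Convergent (same construct = burnout): Scale B, Scale A.
Smallest convergent = 0.54. Discriminant values: 0.42, 0.42, 0.75, 0.27; count ≥ 0.54 → 1.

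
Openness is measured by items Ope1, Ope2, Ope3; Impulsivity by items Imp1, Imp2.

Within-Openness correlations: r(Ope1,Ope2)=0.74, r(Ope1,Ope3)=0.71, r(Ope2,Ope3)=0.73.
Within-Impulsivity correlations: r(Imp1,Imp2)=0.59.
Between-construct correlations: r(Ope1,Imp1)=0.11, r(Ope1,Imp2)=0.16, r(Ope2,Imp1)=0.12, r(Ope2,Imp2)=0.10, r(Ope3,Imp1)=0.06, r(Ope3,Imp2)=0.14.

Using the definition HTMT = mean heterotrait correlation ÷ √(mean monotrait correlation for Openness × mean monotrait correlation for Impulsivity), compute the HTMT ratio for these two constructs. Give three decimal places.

Between-construct mean = 0.69/6 = 0.1150.
Mean within-Ope = 2.18/3 = 0.7267; mean within-Imp = 0.59/1 = 0.5900.
Geometric mean = √(0.7267 × 0.5900) = 0.6548.
HTMT = 0.1150 / 0.6548 = 0.176.

0.176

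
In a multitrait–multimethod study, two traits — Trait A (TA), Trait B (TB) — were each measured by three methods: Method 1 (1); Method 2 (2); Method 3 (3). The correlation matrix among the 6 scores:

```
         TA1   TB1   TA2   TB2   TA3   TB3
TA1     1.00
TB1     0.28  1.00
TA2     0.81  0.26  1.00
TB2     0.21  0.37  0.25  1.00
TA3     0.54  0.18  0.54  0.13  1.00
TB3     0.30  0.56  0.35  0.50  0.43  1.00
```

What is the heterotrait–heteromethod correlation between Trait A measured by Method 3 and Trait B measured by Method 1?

0.18

Different traits and methods: r(TA3, TB1) = 0.18.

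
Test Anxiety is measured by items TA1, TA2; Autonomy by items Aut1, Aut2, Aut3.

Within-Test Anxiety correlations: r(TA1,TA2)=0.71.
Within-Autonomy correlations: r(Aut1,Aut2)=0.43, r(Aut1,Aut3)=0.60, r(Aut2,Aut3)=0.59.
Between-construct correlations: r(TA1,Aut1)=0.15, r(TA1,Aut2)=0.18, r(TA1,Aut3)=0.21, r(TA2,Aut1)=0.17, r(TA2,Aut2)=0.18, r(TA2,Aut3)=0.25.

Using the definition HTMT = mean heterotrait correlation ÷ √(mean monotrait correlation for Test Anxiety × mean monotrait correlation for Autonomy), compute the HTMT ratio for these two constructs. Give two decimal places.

Between-construct mean = 1.14/6 = 0.1900.
Mean within-TA = 0.71/1 = 0.7100; mean within-Aut = 1.62/3 = 0.5400.
Geometric mean = √(0.7100 × 0.5400) = 0.6192.
HTMT = 0.1900 / 0.6192 = 0.31.

0.31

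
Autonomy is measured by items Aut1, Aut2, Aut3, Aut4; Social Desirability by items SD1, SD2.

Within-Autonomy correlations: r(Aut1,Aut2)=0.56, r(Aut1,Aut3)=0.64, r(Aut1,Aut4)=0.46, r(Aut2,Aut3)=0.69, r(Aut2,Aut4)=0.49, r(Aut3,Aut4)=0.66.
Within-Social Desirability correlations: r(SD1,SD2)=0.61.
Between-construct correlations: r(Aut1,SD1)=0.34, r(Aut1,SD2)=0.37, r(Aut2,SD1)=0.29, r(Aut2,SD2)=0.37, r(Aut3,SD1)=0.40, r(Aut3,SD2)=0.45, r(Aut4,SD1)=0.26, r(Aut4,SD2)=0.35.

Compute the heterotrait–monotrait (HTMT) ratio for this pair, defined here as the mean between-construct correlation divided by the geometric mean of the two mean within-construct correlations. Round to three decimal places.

0.593

Mean heterotrait r = 2.83/8 = 0.3538.
Mean within-Aut = 3.50/6 = 0.5833; mean within-SD = 0.61/1 = 0.6100.
Geometric mean = √(0.5833 × 0.6100) = 0.5965.
HTMT = 0.3538 / 0.5965 = 0.593.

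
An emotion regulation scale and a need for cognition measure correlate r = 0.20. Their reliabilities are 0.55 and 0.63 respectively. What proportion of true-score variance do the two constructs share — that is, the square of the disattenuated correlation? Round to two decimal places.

0.12

Disattenuated r = 0.20 / √(0.55 × 0.63) = 0.20 / 0.5886 = 0.3398.
Shared true-score variance = 0.3398² = 0.1155 ≈ 0.12.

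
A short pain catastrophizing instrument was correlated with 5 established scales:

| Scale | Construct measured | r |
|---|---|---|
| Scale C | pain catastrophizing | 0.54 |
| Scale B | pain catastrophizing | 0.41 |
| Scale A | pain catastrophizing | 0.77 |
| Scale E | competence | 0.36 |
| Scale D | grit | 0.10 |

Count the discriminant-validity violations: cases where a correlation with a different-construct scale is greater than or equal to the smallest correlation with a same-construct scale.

0

Convergent (same construct = pain catastrophizing): Scale C, Scale B, Scale A.
Smallest convergent = 0.41. Discriminant values: 0.36, 0.10; count ≥ 0.41 → 0.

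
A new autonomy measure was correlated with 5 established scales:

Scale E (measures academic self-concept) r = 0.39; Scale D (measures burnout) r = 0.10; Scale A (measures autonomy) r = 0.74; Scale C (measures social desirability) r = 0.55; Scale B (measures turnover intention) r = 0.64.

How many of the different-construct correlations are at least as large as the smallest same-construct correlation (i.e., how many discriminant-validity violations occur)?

0

Convergent (same construct = autonomy): Scale A.
Smallest convergent = 0.74. Discriminant values: 0.39, 0.10, 0.55, 0.64; count ≥ 0.74 → 0.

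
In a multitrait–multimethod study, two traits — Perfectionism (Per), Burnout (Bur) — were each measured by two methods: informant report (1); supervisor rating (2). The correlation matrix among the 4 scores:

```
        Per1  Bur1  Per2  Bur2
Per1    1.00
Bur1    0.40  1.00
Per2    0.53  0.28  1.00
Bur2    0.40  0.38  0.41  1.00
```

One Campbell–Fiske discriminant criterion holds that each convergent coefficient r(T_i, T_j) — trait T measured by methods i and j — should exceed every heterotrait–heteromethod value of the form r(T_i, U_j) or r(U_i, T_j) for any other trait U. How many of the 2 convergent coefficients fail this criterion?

Each convergent coefficient versus the relevant comparison correlations:
Per (methods 1·2): 0.53 vs {0.40, 0.28} → pass.
Bur (methods 1·2): 0.38 vs {0.28, 0.40} → fail.
1 of 2 fail.

1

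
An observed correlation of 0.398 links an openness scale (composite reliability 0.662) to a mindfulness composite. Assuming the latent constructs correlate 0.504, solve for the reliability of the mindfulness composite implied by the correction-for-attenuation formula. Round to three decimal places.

r_true = r_obs / √(r_xx · r_yy) ⇒ 0.504 = 0.398 / √(0.662 · r_yy).
√(0.662 · r_yy) = 0.398 / 0.504 = 0.7897; 0.662 · r_yy = 0.6236; r_yy = 0.6236 / 0.662 ≈ 0.942.

0.942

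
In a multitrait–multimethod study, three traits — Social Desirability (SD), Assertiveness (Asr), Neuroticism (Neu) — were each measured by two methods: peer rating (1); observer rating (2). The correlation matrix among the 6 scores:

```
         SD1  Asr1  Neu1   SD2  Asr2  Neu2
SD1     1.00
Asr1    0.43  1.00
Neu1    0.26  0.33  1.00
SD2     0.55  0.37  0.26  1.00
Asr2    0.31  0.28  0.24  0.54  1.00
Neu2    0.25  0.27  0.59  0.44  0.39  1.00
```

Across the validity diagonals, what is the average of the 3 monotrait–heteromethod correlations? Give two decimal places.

Convergent values: 0.55, 0.28, 0.59; mean = 1.42/3 = 0.47.

0.47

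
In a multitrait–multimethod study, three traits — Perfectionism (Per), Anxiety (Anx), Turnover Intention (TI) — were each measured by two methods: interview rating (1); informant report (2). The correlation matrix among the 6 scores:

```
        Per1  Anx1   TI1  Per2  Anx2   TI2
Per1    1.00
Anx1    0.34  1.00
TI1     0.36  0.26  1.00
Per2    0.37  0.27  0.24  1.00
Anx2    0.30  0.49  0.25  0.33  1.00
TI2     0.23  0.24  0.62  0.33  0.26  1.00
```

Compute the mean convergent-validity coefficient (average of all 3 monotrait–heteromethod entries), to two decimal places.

0.49

Convergent values: 0.37, 0.49, 0.62; mean = 1.48/3 = 0.49.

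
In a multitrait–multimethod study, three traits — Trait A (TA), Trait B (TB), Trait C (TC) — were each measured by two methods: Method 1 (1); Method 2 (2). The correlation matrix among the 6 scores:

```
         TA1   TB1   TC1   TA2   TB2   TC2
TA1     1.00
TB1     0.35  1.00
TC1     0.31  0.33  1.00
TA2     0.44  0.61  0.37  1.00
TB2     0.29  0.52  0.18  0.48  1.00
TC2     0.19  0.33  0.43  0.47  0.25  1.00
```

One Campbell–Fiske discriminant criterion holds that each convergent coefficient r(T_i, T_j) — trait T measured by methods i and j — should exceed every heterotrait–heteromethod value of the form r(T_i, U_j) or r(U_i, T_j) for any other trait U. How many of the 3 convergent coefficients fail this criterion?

2

Checking each validity diagonal entry against its comparison values:
TA (methods 1·2): 0.44 vs {0.29, 0.61, 0.19, 0.37} → fail.
TB (methods 1·2): 0.52 vs {0.61, 0.29, 0.33, 0.18} → fail.
TC (methods 1·2): 0.43 vs {0.37, 0.19, 0.18, 0.33} → pass.
2 of 3 fail.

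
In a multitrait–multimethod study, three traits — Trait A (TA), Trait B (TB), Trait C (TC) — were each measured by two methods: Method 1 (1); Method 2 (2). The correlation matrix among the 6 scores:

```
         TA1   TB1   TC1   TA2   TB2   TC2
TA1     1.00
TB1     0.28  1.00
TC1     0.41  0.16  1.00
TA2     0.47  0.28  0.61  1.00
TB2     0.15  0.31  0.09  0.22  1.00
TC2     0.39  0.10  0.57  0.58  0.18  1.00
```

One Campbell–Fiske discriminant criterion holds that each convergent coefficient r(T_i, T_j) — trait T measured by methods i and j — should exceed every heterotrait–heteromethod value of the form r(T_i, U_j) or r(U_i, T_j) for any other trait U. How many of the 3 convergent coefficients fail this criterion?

Each convergent coefficient versus the relevant comparison correlations:
TA (methods 1·2): 0.47 vs {0.15, 0.28, 0.39, 0.61} → fail.
TB (methods 1·2): 0.31 vs {0.28, 0.15, 0.10, 0.09} → pass.
TC (methods 1·2): 0.57 vs {0.61, 0.39, 0.09, 0.10} → fail.
2 of 3 fail.

2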